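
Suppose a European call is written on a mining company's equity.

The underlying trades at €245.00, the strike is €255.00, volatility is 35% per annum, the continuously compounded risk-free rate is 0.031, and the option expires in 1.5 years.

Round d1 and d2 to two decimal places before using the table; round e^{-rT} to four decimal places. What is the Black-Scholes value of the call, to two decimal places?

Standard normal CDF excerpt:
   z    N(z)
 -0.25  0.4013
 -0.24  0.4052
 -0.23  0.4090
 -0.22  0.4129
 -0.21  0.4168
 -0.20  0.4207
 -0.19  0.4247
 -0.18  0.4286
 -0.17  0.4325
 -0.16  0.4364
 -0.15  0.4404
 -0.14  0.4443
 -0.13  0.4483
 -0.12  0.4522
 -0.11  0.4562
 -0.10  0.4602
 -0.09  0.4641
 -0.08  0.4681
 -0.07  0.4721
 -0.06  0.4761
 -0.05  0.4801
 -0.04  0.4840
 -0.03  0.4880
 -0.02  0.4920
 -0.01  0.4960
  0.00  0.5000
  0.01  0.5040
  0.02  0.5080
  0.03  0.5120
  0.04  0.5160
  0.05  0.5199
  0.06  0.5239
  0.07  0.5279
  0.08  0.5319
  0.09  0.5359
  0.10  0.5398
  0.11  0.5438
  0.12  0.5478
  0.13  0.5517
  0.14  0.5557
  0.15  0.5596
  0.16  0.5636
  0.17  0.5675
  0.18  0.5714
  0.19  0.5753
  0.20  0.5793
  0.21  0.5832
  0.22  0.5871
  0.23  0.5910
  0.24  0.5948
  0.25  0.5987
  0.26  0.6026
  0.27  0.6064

€42.39

σ√T = 0.35 × 1.2247 = 0.4287
d₁ = [ln(245/255) + (0.031 + 0.35²/2)·1.5] / 0.4287 = [-0.0400 + 0.1384] / 0.4287 = 0.2295 ⇒ 0.23
d₂ = d₁ − σ√T = 0.2295 − 0.4287 = -0.1992 ⇒ -0.20
exp(−rT) = exp(−0.031·1.5) = 0.9546
N(d₁) = N(0.23) = 0.5910;  N(d₂) = N(-0.20) = 0.4207
C = 245·0.5910 − 255·0.9546·0.4207 = 144.7950 − 102.4081 = 42.3869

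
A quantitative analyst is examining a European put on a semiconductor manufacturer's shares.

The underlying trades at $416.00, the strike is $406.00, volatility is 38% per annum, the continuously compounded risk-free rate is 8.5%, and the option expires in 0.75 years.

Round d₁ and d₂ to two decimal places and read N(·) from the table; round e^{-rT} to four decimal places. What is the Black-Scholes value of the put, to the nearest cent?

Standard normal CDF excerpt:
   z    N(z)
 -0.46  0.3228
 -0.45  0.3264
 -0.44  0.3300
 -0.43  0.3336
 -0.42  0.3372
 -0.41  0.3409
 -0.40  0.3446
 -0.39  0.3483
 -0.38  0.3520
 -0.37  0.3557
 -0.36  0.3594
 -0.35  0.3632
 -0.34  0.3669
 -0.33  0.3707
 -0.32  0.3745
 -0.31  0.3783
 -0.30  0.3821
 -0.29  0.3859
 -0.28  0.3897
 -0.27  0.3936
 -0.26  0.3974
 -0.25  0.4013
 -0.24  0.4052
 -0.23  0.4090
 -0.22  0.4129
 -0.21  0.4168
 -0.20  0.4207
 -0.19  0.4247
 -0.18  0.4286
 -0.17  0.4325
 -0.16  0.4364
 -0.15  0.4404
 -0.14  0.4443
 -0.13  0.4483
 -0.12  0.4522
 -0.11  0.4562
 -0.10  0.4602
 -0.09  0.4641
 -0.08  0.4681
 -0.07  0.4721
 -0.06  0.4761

T = 0.75;  σ√T = 0.3291
d₁ = [ln(416/406) + (0.085 + 0.38²/2)·0.75] / 0.3291 = [0.0243 + 0.1179] / 0.3291 = 0.4322 ⇒ 0.43
d₂ = d₁ − σ√T = 0.4322 − 0.3291 = 0.1031 ⇒ 0.10
exp(−rT) = exp(−0.085·0.75) = 0.9382
P = 406·0.9382·N(-0.10) − 416·N(-0.43) = 406·0.9382·0.4602 − 416·0.3336 = 175.2944 − 138.7776 = 36.5168

$36.52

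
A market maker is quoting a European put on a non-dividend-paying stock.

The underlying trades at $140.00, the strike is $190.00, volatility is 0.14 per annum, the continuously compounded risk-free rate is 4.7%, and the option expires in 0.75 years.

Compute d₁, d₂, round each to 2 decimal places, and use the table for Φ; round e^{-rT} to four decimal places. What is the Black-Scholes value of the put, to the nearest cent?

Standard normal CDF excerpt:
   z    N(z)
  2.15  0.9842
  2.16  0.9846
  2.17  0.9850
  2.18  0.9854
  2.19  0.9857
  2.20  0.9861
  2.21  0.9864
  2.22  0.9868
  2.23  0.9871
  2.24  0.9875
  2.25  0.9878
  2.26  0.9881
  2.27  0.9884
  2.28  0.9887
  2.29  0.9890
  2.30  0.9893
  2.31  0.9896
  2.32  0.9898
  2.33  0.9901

$43.51

T = 0.75;  σ√T = 0.1212
d₁ = [ln(140/190) + (0.047 + 0.14²/2)·0.75] / 0.1212 = [-0.3054 + 0.0426] / 0.1212 = -2.1674 which rounds to -2.17
d₂ = d₁ − σ√T = -2.1674 − 0.1212 = -2.2886 which rounds to -2.29
e^(−rT) = e^(−0.047·0.75) = 0.9654
P = 190·0.9654·N(2.29) − 140·N(2.17) = 190·0.9654·0.9890 − 140·0.9850 = 181.4083 − 137.9000 = 43.5083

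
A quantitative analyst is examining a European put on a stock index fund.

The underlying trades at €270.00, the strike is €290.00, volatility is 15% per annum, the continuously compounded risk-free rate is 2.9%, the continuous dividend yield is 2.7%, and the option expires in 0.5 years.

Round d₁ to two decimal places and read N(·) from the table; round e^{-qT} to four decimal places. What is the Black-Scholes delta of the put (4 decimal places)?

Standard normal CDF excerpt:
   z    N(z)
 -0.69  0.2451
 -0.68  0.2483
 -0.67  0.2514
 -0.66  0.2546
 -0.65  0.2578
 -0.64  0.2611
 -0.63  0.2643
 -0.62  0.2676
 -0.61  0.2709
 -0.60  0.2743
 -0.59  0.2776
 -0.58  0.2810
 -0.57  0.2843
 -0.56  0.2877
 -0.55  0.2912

T = 0.5;  σ√T = 0.1061
d₁ = [ln(270/290) + (0.029 − 0.027 + 0.15²/2)·0.5] / 0.1061 = [-0.0715 + 0.0066] / 0.1061 = -0.6113 ≈ -0.61
N(d₁) = N(-0.61) = 0.2709
Δ_put = exp(−qT)·(N(d₁) − 1) = 0.9866·(0.2709 − 1) = -0.7193

-0.7193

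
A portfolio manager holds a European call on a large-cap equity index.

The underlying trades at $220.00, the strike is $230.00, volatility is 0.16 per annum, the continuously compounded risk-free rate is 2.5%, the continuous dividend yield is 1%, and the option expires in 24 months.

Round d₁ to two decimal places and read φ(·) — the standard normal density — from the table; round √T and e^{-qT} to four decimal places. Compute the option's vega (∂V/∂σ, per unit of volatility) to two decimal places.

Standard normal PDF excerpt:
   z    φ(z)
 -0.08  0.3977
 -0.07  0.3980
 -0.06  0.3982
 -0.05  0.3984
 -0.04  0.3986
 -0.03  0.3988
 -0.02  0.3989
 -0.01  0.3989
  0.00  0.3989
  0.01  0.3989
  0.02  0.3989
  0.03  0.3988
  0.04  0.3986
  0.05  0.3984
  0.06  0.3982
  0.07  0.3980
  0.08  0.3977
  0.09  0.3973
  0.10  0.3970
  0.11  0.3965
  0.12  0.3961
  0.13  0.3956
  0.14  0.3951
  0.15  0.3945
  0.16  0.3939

σ√T = 0.16 × 1.4142 = 0.2263
d₁ = [ln(220/230) + (0.025 − 0.01 + ½·0.16²)·2] / (σ√T) = (-0.0445 + 0.0556) / 0.2263 = 0.0493 → 0.05
√T = √2 = 1.4142
φ(d₁) = φ(0.05) = 0.3984
e^(−qT) = e^(−0.01·2) = 0.9802
vega = S·e^(−qT)·φ(d₁)·√T = 220·0.9802·0.3984·1.4142 = 121.4976

121.50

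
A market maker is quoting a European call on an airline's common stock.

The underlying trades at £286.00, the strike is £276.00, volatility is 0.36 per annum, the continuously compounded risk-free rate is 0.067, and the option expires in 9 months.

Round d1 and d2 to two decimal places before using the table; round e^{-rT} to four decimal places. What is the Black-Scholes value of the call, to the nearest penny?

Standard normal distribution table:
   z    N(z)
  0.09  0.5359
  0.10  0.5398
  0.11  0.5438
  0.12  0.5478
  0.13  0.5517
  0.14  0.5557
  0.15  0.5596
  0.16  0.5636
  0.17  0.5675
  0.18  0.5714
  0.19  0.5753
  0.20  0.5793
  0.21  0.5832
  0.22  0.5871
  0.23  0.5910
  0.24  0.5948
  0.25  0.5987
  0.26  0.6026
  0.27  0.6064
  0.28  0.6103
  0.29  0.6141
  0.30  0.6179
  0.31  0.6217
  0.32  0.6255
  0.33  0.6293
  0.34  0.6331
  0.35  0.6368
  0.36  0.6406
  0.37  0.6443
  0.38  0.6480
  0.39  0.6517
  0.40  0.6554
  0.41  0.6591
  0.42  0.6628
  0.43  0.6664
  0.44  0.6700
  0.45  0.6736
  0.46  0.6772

£46.81

T = 0.75;  σ√T = 0.3118
d₁ = [ln(286/276) + (0.067 + 0.36²/2)·0.75] / 0.3118 = [0.0356 + 0.0988] / 0.3118 = 0.4312 ≈ 0.43
d₂ = d₁ − σ√T = 0.4312 − 0.3118 = 0.1195 ≈ 0.12
e^(−rT) = e^(−0.067·0.75) = 0.9510
N(d₁) = N(0.43) = 0.6664;  N(d₂) = N(0.12) = 0.5478
C = 286·0.6664 − 276·0.9510·0.5478 = 190.5904 − 143.7844 = 46.8060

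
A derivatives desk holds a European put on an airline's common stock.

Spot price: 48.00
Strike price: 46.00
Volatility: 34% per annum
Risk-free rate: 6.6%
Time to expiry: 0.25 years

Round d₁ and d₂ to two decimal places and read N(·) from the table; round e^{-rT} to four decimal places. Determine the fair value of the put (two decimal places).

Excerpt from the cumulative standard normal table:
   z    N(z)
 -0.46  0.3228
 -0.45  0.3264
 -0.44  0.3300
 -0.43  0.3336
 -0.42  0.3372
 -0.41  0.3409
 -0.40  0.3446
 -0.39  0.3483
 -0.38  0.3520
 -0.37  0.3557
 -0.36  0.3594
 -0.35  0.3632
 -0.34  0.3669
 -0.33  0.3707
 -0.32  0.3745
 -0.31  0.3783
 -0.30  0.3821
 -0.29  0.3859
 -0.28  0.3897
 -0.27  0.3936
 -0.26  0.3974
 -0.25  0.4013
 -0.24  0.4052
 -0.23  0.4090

1.97

σ√T = 0.34 × 0.5000 = 0.1700
d₁ = [ln(48/46) + (0.066 + 0.34²/2)·0.25] / 0.1700 = [0.0426 + 0.0310] / 0.1700 = 0.4324 → 0.43
d₂ = d₁ − σ√T = 0.4324 − 0.1700 = 0.2624 → 0.26
e^(−rT) = e^(−0.066·0.25) = 0.9836
N(−d₂) = N(-0.26) = 0.3974;  N(−d₁) = N(-0.43) = 0.3336
P = 46·0.9836·0.3974 − 48·0.3336 = 17.9806 − 16.0128 = 1.9678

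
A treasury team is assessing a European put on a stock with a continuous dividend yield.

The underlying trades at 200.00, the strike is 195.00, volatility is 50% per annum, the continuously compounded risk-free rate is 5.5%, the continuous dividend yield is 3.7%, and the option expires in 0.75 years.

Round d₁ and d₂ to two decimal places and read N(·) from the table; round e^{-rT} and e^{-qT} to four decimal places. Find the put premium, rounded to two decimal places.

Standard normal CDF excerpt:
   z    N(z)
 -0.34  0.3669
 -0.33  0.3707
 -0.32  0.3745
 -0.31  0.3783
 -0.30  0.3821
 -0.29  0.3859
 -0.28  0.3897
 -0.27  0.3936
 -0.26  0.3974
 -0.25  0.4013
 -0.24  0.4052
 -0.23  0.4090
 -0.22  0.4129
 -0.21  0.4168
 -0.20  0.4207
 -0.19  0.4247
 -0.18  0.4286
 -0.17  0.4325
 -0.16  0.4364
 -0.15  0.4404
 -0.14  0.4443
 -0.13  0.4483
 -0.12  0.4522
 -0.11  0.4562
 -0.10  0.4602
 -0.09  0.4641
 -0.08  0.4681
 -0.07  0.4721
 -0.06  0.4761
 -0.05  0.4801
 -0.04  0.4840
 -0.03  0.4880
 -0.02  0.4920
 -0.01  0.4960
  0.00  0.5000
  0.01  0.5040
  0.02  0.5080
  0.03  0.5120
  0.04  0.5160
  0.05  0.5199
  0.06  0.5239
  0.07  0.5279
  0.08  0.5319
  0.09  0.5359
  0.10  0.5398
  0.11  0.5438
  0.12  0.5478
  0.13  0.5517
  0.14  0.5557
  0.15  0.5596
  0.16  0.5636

σ√T = 0.5 × 0.8660 = 0.4330
ln(S/K) + (r − q + σ²/2)T = ln(200/195) + (0.055 − 0.037 + 0.5²/2)·0.75 = 0.0253 + 0.1073 = 0.1326
d₁ = 0.1326 / 0.4330 = 0.3062 which rounds to 0.31
d₂ = d₁ − σ√T = 0.3062 − 0.4330 = -0.1269 which rounds to -0.13
e^(−qT) = e^(−0.037·0.75) = 0.9726;  e^(−rT) = e^(−0.055·0.75) = 0.9596
N(−d₂) = N(0.13) = 0.5517;  N(−d₁) = N(-0.31) = 0.3783
P = 195·0.9596·0.5517 − 200·0.9726·0.3783 = 103.2352 − 73.5869 = 29.6483

29.65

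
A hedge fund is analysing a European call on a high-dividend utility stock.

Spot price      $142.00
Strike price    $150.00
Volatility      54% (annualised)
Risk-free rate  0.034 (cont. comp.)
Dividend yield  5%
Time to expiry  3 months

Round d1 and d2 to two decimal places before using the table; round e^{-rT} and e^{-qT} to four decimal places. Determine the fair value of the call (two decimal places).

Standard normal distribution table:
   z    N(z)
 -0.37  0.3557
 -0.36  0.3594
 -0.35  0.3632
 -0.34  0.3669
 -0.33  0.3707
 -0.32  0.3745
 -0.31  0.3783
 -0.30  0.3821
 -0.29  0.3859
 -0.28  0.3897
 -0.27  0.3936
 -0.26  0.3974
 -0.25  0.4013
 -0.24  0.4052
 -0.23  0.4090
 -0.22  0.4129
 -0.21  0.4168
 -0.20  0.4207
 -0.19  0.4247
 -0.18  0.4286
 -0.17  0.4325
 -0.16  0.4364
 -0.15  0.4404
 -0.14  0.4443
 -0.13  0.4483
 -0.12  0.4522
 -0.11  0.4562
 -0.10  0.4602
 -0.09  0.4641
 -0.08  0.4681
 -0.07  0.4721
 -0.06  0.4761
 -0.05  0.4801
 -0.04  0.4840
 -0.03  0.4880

$11.63

σ√T = 0.54 × 0.5000 = 0.2700
d₁ = [ln(142/150) + (0.034 − 0.05 + 0.54²/2)·0.25] / 0.2700 = [-0.0548 + 0.0325] / 0.2700 = -0.0828 ≈ -0.08
d₂ = d₁ − σ√T = -0.0828 − 0.2700 = -0.3528 ≈ -0.35
exp(−qT) = exp(−0.05·0.25) = 0.9876;  exp(−rT) = exp(−0.034·0.25) = 0.9915
N(d₁) = N(-0.08) = 0.4681;  N(d₂) = N(-0.35) = 0.3632
C = 142·0.9876·0.4681 − 150·0.9915·0.3632 = 65.6460 − 54.0169 = 11.6290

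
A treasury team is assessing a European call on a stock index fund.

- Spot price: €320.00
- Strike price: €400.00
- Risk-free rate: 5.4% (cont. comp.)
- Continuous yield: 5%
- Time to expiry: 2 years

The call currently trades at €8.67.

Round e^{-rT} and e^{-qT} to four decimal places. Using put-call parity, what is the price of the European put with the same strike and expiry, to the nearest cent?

e^(−qT) = e^(−0.05·2) = 0.9048;  e^(−rT) = e^(−0.054·2) = 0.8976
Put-call parity: C − P = S·e^(−qT) − K·e^(−rT) = 320·0.9048 − 400·0.8976 = 289.5360 − 359.0400 = -69.5040
P = C − (C − P) = 8.67 − (-69.5040) = 78.1740

€78.17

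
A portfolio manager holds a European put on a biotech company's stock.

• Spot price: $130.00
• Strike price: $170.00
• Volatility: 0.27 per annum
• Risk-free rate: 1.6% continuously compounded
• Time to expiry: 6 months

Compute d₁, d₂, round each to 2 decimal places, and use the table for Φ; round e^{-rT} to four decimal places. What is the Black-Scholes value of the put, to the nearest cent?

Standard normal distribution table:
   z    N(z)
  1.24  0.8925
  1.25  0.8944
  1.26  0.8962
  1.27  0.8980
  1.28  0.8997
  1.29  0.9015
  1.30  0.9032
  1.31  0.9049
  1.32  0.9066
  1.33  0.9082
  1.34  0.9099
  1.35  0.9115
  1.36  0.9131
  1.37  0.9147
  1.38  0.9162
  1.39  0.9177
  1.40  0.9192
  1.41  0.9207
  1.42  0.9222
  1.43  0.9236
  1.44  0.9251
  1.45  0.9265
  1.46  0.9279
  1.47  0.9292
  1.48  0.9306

$39.74

σ√T = 0.27 × 0.7071 = 0.1909
ln(S/K) + (r + σ²/2)T = ln(130/170) + (0.016 + 0.27²/2)·0.5 = -0.2683 + 0.0262 = -0.2420
d₁ = -0.2420 / 0.1909 = -1.2678 ≈ -1.27
d₂ = d₁ − σ√T = -1.2678 − 0.1909 = -1.4587 ≈ -1.46
e^(−rT) = e^(−0.016·0.5) = 0.9920
N(−d₂) = N(1.46) = 0.9279;  N(−d₁) = N(1.27) = 0.8980
P = 170·0.9920·0.9279 − 130·0.8980 = 156.4811 − 116.7400 = 39.7411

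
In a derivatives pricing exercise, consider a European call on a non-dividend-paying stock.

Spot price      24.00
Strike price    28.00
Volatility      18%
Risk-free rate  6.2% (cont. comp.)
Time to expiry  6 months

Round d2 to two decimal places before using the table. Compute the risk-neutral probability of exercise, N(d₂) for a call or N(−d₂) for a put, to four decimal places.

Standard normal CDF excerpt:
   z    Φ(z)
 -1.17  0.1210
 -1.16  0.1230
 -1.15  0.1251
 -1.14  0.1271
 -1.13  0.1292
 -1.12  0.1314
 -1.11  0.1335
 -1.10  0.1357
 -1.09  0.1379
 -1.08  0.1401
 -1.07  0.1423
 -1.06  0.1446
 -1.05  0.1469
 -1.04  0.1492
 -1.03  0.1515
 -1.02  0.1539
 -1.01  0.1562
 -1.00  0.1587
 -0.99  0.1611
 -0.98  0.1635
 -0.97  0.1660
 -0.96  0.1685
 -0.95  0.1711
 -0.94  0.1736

0.1515

σ√T = 0.18 × 0.7071 = 0.1273
ln(S/K) + (r + σ²/2)T = ln(24/28) + (0.062 + 0.18²/2)·0.5 = -0.1542 + 0.0391 = -0.1151
d₁ = -0.1151 / 0.1273 = -0.9039 ⇒ -0.90
d₂ = d₁ − σ√T = -0.9039 − 0.1273 = -1.0312 ⇒ -1.03
Risk-neutral Pr[S_T > K] = N(d₂) = N(-1.03) = 0.1515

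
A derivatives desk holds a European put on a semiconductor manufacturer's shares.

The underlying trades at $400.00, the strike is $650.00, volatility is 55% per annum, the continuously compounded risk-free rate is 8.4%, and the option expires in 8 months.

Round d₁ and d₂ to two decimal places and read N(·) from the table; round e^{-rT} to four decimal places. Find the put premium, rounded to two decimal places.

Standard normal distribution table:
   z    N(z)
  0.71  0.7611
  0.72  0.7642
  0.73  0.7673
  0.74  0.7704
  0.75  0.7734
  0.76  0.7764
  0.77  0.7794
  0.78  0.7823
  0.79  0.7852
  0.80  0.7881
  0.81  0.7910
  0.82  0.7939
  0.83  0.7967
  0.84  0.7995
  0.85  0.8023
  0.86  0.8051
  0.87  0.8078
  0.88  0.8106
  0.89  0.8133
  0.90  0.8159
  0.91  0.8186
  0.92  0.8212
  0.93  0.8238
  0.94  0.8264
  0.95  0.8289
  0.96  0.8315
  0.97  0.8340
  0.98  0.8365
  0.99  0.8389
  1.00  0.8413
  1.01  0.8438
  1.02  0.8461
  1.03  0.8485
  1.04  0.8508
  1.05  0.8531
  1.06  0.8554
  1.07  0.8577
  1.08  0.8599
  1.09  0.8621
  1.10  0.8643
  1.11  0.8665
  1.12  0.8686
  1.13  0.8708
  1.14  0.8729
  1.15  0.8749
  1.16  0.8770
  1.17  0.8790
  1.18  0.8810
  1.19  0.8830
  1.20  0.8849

σ√T = 0.55·√0.6667 = 0.4491
d₁ = [ln(400/650) + (0.084 + 0.55²/2)·0.6667] / 0.4491 = [-0.4855 + 0.1568] / 0.4491 = -0.7319 → -0.73
d₂ = d₁ − σ√T = -0.7319 − 0.4491 = -1.1810 → -1.18
e^(−rT) = e^(−0.084·0.6667) = 0.9455
P = 650·0.9455·N(1.18) − 400·N(0.73) = 650·0.9455·0.8810 − 400·0.7673 = 541.4406 − 306.9200 = 234.5206

$234.52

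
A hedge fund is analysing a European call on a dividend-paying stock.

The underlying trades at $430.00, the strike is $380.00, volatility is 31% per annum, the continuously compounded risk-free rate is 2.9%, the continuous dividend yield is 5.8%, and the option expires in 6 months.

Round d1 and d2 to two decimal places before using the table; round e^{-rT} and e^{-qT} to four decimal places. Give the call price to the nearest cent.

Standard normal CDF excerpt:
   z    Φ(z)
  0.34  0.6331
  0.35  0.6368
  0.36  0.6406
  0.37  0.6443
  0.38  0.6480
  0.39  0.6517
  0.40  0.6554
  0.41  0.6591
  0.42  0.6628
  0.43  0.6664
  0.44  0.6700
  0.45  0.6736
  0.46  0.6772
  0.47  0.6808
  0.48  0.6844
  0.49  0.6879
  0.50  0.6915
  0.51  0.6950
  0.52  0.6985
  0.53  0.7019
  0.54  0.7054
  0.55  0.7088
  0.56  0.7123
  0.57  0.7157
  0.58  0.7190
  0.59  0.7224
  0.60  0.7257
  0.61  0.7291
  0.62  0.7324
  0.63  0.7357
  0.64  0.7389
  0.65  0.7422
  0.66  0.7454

σ√T = 0.31 × 0.7071 = 0.2192
d₁ = [ln(430/380) + (0.029 − 0.058 + ½·0.31²)·0.5] / (σ√T) = (0.1236 + 0.0095) / 0.2192 = 0.6074 ⇒ 0.61
d₂ = 0.6074 − 0.2192 = 0.3882 ⇒ 0.39
e^(−qT) = e^(−0.058·0.5) = 0.9714;  e^(−rT) = e^(−0.029·0.5) = 0.9856
C = 430·0.9714·N(0.61) − 380·0.9856·N(0.39) = 430·0.9714·0.7291 − 380·0.9856·0.6517 = 304.5465 − 244.0799 = 60.4666

$60.47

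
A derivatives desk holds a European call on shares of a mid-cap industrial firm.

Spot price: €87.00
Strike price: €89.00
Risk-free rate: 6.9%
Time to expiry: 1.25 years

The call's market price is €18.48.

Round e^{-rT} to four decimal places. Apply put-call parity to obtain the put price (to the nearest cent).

€13.13

exp(−rT) = exp(−0.069·1.25) = 0.9174
Put-call parity: C − P = S − K·e^(−rT) = 87 − 89·0.9174 = 87 − 81.6486 = 5.3514
P = C − (C − P) = 18.48 − (5.3514) = 13.1286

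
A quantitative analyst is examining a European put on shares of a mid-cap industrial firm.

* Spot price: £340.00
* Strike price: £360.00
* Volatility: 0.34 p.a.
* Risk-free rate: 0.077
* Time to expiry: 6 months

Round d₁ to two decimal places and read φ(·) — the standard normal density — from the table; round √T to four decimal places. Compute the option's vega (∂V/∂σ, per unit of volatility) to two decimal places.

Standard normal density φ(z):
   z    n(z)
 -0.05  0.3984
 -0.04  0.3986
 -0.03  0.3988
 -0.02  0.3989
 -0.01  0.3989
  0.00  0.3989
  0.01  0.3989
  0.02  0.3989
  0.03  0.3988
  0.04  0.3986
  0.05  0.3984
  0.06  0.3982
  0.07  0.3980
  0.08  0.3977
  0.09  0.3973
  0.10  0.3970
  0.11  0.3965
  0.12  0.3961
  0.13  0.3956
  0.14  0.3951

95.83

σ√T = 0.34 × 0.7071 = 0.2404
d₁ = [ln(340/360) + (0.077 + 0.34²/2)·0.5] / 0.2404 = [-0.0572 + 0.0674] / 0.2404 = 0.0426 ⇒ 0.04
√T = √0.5 = 0.7071
φ(d₁) = φ(0.04) = 0.3986
vega = S·φ(d₁)·√T = 340·0.3986·0.7071 = 95.8290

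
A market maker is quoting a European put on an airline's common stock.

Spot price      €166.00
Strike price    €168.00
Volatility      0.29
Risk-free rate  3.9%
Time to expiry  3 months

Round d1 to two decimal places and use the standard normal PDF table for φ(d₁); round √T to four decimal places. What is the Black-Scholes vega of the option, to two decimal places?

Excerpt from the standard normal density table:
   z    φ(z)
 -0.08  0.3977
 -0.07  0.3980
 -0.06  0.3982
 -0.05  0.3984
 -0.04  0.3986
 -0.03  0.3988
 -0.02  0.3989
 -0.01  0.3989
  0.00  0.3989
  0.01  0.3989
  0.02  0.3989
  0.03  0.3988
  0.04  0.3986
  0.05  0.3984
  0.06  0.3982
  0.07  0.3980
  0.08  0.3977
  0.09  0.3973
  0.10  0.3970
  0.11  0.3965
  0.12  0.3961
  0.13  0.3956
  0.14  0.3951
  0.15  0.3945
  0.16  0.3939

33.05

σ√T = 0.29·√0.25 = 0.1450
d₁ = [ln(166/168) + (0.039 + 0.29²/2)·0.25] / 0.1450 = [-0.0120 + 0.0203] / 0.1450 = 0.0571 ≈ 0.06
√T = √0.25 = 0.5000
φ(d₁) = φ(0.06) = 0.3982
vega = S·φ(d₁)·√T = 166·0.3982·0.5000 = 33.0506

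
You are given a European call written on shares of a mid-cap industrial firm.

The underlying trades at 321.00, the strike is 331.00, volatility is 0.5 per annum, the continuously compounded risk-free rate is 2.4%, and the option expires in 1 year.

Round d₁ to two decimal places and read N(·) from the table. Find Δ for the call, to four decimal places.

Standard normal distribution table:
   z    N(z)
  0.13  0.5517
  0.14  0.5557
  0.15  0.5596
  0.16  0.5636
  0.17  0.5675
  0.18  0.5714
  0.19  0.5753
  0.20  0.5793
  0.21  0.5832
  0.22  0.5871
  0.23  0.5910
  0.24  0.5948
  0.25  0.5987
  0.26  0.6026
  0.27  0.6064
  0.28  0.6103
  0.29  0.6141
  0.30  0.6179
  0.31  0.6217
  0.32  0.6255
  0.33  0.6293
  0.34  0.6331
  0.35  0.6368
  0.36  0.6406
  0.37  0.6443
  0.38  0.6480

0.5948

σ√T = 0.5·√1 = 0.5000
ln(S/K) + (r + σ²/2)T = ln(321/331) + (0.024 + 0.5²/2)·1 = -0.0307 + 0.1490 = 0.1183
d₁ = 0.1183 / 0.5000 = 0.2366 ⇒ 0.24
N(d₁) = N(0.24) = 0.5948
Δ_call = N(d₁) = 0.5948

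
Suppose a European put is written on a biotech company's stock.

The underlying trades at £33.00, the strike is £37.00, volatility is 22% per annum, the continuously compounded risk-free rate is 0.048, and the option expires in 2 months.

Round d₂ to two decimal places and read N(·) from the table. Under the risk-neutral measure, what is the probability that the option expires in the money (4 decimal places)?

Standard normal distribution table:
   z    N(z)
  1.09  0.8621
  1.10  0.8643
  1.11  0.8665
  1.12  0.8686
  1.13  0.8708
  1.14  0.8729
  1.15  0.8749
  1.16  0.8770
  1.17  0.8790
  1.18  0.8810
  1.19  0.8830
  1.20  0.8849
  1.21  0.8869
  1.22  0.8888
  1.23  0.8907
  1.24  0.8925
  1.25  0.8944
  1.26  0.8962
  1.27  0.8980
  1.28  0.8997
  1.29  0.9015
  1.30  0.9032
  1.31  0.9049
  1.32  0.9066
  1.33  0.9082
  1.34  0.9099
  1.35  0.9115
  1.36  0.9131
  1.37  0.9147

0.8907

T = 0.1667;  σ√T = 0.0898
d₁ = [ln(33/37) + (0.048 + 0.22²/2)·0.1667] / 0.0898 = [-0.1144 + 0.0120] / 0.0898 = -1.1399 → -1.14
d₂ = d₁ − σ√T = -1.1399 − 0.0898 = -1.2297 → -1.23
Pr(exercise) under Q = N(−d₂) = N(1.23) = 0.8907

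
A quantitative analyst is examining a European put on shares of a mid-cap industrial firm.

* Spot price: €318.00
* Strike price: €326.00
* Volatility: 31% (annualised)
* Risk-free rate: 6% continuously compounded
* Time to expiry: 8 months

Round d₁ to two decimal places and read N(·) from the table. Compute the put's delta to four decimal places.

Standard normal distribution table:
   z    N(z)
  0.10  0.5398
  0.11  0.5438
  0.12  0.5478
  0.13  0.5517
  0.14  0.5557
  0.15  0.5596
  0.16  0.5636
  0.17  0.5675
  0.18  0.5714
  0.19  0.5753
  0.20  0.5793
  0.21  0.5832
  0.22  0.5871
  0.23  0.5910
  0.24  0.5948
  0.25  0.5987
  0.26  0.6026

-0.4247

T = 0.6667;  σ√T = 0.2531
d₁ = [ln(318/326) + (0.06 + 0.31²/2)·0.6667] / 0.2531 = [-0.0248 + 0.0720] / 0.2531 = 0.1864 ⇒ 0.19
N(d₁) = N(0.19) = 0.5753
Δ_put = N(d₁) − 1 = 0.5753 − 1 = -0.4247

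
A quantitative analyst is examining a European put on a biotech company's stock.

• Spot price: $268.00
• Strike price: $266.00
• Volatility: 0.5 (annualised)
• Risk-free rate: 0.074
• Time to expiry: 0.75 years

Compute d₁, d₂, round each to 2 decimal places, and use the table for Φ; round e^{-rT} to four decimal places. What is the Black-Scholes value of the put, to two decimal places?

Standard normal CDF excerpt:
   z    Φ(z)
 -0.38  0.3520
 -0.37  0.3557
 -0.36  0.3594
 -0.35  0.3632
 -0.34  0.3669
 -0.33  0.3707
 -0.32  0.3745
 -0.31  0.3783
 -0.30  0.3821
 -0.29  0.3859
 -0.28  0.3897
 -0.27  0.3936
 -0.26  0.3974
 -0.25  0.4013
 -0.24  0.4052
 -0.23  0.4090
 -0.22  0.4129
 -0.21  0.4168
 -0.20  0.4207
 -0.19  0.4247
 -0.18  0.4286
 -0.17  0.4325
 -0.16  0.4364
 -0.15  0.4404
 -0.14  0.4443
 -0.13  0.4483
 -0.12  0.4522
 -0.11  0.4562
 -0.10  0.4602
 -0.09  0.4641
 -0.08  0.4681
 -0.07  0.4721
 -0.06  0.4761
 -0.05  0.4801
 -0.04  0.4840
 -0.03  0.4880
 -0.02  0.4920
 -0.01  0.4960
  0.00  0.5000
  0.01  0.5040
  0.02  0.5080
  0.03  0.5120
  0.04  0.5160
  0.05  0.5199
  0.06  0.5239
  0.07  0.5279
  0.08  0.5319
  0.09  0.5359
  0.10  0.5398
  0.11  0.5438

$36.52

σ√T = 0.5 × 0.8660 = 0.4330
d₁ = [ln(268/266) + (0.074 + ½·0.5²)·0.75] / (σ√T) = (0.0075 + 0.1492) / 0.4330 = 0.3620 → 0.36
d₂ = 0.3620 − 0.4330 = -0.0710 → -0.07
exp(−rT) = exp(−0.074·0.75) = 0.9460
N(−d₂) = N(0.07) = 0.5279;  N(−d₁) = N(-0.36) = 0.3594
P = 266·0.9460·0.5279 − 268·0.3594 = 132.8386 − 96.3192 = 36.5194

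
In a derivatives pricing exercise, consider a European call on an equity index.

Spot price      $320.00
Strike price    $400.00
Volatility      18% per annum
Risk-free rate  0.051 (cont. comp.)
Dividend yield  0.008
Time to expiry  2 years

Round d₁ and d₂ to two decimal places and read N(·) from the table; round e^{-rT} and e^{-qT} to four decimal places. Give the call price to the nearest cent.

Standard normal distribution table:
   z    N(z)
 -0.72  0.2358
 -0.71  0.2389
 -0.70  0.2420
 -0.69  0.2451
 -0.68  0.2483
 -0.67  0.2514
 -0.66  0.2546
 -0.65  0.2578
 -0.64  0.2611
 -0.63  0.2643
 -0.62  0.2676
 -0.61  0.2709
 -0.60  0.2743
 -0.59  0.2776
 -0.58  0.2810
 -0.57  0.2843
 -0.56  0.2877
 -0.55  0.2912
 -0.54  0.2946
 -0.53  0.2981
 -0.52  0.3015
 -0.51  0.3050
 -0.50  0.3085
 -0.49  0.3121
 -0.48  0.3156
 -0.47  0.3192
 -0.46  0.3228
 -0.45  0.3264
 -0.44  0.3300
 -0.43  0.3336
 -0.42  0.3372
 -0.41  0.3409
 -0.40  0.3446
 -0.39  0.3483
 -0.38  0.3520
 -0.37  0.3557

σ√T = 0.18·√2 = 0.2546
d₁ = [ln(320/400) + (0.051 − 0.008 + 0.18²/2)·2] / 0.2546 = [-0.2231 + 0.1184] / 0.2546 = -0.4115 which rounds to -0.41
d₂ = d₁ − σ√T = -0.4115 − 0.2546 = -0.6660 which rounds to -0.67
exp(−qT) = exp(−0.008·2) = 0.9841;  exp(−rT) = exp(−0.051·2) = 0.9030
N(d₁) = N(-0.41) = 0.3409;  N(d₂) = N(-0.67) = 0.2514
C = 320·0.9841·0.3409 − 400·0.9030·0.2514 = 107.3535 − 90.8057 = 16.5478

$16.55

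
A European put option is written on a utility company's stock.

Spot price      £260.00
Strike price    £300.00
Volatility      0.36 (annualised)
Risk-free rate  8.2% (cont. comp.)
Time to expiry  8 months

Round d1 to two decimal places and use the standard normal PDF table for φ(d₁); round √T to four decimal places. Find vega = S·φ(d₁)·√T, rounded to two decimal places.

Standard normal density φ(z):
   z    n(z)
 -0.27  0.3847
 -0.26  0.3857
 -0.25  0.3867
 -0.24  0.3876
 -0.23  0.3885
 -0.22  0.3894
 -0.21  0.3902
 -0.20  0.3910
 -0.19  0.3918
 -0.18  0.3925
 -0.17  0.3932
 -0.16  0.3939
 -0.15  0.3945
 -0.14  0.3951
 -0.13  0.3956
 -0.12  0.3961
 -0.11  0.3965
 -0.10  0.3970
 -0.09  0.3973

σ√T = 0.36·√0.6667 = 0.2939
d₁ = [ln(260/300) + (0.082 + 0.36²/2)·0.6667] / 0.2939 = [-0.1431 + 0.0979] / 0.2939 = -0.1539 which rounds to -0.15
√T = √0.6667 = 0.8165
φ(d₁) = φ(-0.15) = 0.3945
vega = S·φ(d₁)·√T = 260·0.3945·0.8165 = 83.7484

83.75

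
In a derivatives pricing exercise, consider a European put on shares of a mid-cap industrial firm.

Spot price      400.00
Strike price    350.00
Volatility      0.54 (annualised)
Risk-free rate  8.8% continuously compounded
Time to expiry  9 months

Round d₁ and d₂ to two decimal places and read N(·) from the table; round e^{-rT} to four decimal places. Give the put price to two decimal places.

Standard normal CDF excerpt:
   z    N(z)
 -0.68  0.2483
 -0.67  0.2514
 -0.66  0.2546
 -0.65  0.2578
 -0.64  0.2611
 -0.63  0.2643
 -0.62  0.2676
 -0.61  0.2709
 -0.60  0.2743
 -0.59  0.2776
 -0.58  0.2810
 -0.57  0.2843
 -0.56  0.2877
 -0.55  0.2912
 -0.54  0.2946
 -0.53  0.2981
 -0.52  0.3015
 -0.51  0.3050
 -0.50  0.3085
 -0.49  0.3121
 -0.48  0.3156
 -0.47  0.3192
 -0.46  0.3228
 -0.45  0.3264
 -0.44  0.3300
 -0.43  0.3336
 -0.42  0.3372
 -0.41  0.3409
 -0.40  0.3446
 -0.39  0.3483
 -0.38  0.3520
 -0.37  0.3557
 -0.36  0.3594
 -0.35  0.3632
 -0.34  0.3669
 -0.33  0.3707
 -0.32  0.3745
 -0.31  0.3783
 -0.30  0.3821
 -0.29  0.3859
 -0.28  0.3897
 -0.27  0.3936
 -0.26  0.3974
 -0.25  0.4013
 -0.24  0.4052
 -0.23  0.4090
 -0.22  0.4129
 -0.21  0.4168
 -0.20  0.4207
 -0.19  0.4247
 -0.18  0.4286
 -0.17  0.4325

σ√T = 0.54 × 0.8660 = 0.4677
ln(S/K) + (r + σ²/2)T = ln(400/350) + (0.088 + 0.54²/2)·0.75 = 0.1335 + 0.1754 = 0.3089
d₁ = 0.3089 / 0.4677 = 0.6605 ⇒ 0.66
d₂ = d₁ − σ√T = 0.6605 − 0.4677 = 0.1928 ⇒ 0.19
e^(−rT) = e^(−0.088·0.75) = 0.9361
P = 350·0.9361·N(-0.19) − 400·N(-0.66) = 350·0.9361·0.4247 − 400·0.2546 = 139.1466 − 101.8400 = 37.3066

37.31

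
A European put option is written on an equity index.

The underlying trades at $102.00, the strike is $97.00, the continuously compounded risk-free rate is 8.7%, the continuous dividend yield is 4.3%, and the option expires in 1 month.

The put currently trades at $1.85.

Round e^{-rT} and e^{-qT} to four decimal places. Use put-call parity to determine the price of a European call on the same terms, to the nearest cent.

exp(−qT) = exp(−0.043·0.08333) = 0.9964;  exp(−rT) = exp(−0.087·0.08333) = 0.9928
Put-call parity: C − P = S·e^(−qT) − K·e^(−rT) = 102·0.9964 − 97·0.9928 = 101.6328 − 96.3016 = 5.3312
C = P + (C − P) = 1.85 + (5.3312) = 7.1812

$7.18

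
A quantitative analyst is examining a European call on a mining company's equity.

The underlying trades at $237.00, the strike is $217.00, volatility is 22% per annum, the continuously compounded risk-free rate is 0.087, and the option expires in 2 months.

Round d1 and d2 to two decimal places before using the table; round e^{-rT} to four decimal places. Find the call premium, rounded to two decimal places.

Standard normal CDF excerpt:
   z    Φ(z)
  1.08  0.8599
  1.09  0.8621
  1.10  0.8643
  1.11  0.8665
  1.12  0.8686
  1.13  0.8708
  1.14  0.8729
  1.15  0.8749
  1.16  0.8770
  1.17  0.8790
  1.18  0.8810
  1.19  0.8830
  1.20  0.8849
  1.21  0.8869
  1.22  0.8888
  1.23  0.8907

$24.42

σ√T = 0.22 × 0.4082 = 0.0898
d₁ = [ln(237/217) + (0.087 + 0.22²/2)·0.1667] / 0.0898 = [0.0882 + 0.0185] / 0.0898 = 1.1880 ≈ 1.19
d₂ = d₁ − σ√T = 1.1880 − 0.0898 = 1.0981 ≈ 1.10
e^(−rT) = e^(−0.087·0.1667) = 0.9856
N(d₁) = N(1.19) = 0.8830;  N(d₂) = N(1.10) = 0.8643
C = 237·0.8830 − 217·0.9856·0.8643 = 209.2710 − 184.8523 = 24.4187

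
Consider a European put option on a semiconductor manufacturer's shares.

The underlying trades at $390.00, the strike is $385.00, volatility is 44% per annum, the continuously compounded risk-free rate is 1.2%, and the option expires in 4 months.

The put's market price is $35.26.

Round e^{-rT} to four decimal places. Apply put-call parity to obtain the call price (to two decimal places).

$41.80

exp(−rT) = exp(−0.012·0.3333) = 0.9960
Put-call parity: C − P = S − K·e^(−rT) = 390 − 385·0.9960 = 390 − 383.4600 = 6.5400
C = P + (C − P) = 35.26 + (6.5400) = 41.8000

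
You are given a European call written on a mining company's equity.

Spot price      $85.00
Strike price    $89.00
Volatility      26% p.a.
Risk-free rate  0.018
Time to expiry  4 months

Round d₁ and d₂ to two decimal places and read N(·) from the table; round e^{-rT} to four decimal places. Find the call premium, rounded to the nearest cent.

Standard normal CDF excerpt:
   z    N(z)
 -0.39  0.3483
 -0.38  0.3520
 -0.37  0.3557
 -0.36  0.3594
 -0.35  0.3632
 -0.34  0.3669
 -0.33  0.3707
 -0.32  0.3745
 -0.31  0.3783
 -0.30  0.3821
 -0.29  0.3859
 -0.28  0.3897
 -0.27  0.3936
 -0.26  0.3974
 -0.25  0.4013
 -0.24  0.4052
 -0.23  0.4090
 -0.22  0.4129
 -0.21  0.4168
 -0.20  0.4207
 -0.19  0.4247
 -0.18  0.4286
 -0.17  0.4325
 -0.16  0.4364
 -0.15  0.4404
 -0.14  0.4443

$3.64

σ√T = 0.26·√0.3333 = 0.1501
d₁ = [ln(85/89) + (0.018 + ½·0.26²)·0.3333] / (σ√T) = (-0.0460 + 0.0173) / 0.1501 = -0.1913 which rounds to -0.19
d₂ = -0.1913 − 0.1501 = -0.3414 which rounds to -0.34
exp(−rT) = exp(−0.018·0.3333) = 0.9940
N(d₁) = N(-0.19) = 0.4247;  N(d₂) = N(-0.34) = 0.3669
C = 85·0.4247 − 89·0.9940·0.3669 = 36.0995 − 32.4582 = 3.6413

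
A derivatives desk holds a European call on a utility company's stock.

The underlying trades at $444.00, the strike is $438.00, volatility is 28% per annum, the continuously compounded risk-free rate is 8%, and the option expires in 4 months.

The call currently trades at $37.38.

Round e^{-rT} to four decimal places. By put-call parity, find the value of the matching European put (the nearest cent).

$19.86

exp(−rT) = exp(−0.08·0.3333) = 0.9737
Put-call parity: C − P = S − K·e^(−rT) = 444 − 438·0.9737 = 444 − 426.4806 = 17.5194
P = C − (C − P) = 37.38 − (17.5194) = 19.8606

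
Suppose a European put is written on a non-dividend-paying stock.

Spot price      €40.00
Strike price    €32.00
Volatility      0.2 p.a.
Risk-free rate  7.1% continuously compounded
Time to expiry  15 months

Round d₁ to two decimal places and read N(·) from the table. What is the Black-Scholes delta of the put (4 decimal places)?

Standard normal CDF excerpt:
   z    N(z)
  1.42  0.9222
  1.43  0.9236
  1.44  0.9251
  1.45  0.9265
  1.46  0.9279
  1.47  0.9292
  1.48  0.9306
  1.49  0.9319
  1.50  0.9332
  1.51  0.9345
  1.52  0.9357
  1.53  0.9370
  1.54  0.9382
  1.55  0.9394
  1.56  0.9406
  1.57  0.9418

σ√T = 0.2·√1.25 = 0.2236
ln(S/K) + (r + σ²/2)T = ln(40/32) + (0.071 + 0.2²/2)·1.25 = 0.2231 + 0.1137 = 0.3369
d₁ = 0.3369 / 0.2236 = 1.5066 → 1.51
N(d₁) = N(1.51) = 0.9345
Δ_put = N(d₁) − 1 = 0.9345 − 1 = -0.0655

-0.0655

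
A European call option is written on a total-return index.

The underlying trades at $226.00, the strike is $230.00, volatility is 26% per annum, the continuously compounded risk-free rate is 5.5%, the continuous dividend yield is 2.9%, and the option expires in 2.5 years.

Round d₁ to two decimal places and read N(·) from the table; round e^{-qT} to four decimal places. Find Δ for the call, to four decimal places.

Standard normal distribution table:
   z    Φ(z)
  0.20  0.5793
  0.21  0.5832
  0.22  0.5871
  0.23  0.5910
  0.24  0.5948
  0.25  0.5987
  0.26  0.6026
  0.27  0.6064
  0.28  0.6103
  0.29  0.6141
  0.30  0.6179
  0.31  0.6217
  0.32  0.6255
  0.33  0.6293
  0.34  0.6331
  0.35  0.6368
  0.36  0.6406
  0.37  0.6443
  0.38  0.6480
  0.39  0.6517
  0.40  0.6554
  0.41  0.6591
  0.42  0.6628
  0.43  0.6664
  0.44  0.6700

σ√T = 0.26 × 1.5811 = 0.4111
d₁ = [ln(226/230) + (0.055 − 0.029 + 0.26²/2)·2.5] / 0.4111 = [-0.0175 + 0.1495] / 0.4111 = 0.3210 ⇒ 0.32
N(d₁) = N(0.32) = 0.6255
Δ_call = e^(−qT)·N(d₁) = 0.9301·0.6255 = 0.5818

0.5818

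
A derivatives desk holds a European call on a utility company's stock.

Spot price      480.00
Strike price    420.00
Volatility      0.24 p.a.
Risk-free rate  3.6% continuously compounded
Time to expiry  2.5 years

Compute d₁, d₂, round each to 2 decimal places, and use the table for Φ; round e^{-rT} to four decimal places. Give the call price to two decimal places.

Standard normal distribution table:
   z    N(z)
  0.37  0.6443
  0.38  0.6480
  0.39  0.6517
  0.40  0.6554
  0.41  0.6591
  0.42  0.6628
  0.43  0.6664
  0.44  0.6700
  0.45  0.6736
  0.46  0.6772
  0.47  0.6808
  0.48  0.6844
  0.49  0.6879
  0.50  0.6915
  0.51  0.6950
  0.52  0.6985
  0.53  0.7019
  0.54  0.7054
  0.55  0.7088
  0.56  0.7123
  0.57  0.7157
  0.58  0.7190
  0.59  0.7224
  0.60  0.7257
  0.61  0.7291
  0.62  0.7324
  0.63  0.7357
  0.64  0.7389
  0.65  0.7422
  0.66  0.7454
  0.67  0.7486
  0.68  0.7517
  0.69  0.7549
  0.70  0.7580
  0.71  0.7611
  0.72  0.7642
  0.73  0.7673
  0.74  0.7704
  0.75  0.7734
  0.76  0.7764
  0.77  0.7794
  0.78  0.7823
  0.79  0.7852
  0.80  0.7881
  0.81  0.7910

123.94

σ√T = 0.24·√2.5 = 0.3795
d₁ = [ln(480/420) + (0.036 + 0.24²/2)·2.5] / 0.3795 = [0.1335 + 0.1620] / 0.3795 = 0.7788 ≈ 0.78
d₂ = d₁ − σ√T = 0.7788 − 0.3795 = 0.3993 ≈ 0.40
e^(−rT) = e^(−0.036·2.5) = 0.9139
C = 480·N(0.78) − 420·0.9139·N(0.40) = 480·0.7823 − 420·0.9139·0.6554 = 375.5040 − 251.5674 = 123.9366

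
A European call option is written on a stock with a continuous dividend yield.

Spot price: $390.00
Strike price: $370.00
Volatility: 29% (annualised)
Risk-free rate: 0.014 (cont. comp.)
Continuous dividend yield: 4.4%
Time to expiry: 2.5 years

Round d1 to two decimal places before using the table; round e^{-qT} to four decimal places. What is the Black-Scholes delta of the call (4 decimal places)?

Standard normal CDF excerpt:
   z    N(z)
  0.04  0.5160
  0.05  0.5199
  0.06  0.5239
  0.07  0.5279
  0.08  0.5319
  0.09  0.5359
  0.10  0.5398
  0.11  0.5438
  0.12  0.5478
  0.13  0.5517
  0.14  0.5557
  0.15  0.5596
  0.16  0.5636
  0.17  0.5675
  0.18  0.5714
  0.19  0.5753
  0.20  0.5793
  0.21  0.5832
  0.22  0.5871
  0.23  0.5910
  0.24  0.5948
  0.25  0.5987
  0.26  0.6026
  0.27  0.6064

0.5119

σ√T = 0.29·√2.5 = 0.4585
d₁ = [ln(390/370) + (0.014 − 0.044 + ½·0.29²)·2.5] / (σ√T) = (0.0526 + 0.0301) / 0.4585 = 0.1805 ⇒ 0.18
N(d₁) = N(0.18) = 0.5714
Δ_call = exp(−qT)·N(d₁) = 0.8958·0.5714 = 0.5119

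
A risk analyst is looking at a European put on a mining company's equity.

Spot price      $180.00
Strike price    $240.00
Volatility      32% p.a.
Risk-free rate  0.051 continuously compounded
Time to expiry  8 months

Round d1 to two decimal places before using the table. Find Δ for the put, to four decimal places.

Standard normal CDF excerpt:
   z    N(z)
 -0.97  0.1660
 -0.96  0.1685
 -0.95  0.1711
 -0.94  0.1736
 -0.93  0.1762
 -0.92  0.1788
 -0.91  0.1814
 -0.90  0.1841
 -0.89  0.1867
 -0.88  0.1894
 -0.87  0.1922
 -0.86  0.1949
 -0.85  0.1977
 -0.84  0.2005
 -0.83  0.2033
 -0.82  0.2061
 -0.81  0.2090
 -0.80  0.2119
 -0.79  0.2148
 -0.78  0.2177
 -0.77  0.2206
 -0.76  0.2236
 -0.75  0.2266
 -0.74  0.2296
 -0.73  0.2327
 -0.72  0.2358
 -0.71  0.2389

σ√T = 0.32 × 0.8165 = 0.2613
d₁ = [ln(180/240) + (0.051 + 0.32²/2)·0.6667] / 0.2613 = [-0.2877 + 0.0681] / 0.2613 = -0.8403 ⇒ -0.84
N(d₁) = N(-0.84) = 0.2005
Δ_put = N(d₁) − 1 = 0.2005 − 1 = -0.7995

-0.7995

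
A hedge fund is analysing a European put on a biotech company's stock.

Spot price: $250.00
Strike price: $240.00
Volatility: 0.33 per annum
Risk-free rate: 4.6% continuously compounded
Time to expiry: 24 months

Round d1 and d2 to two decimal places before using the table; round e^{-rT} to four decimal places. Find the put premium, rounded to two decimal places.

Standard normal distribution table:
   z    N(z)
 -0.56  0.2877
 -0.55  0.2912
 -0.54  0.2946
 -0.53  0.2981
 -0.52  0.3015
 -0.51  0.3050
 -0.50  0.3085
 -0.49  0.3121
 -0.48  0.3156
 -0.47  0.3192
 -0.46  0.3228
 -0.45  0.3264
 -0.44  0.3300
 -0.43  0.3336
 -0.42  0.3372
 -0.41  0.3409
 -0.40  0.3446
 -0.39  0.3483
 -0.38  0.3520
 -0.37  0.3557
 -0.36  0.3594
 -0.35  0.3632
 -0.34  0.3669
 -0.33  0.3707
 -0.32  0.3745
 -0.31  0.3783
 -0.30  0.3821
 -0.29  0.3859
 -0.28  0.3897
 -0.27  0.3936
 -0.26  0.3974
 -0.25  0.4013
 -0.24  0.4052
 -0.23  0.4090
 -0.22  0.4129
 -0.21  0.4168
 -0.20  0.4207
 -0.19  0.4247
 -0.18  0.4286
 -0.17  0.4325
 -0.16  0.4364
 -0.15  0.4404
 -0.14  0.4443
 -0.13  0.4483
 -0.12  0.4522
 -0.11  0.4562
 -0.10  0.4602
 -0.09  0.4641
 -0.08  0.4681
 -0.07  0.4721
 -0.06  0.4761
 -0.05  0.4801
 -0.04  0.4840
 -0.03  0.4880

σ√T = 0.33·√2 = 0.4667
d₁ = [ln(250/240) + (0.046 + 0.33²/2)·2] / 0.4667 = [0.0408 + 0.2009] / 0.4667 = 0.5179 → 0.52
d₂ = d₁ − σ√T = 0.5179 − 0.4667 = 0.0513 → 0.05
exp(−rT) = exp(−0.046·2) = 0.9121
N(−d₂) = N(-0.05) = 0.4801;  N(−d₁) = N(-0.52) = 0.3015
P = 240·0.9121·0.4801 − 250·0.3015 = 105.0958 − 75.3750 = 29.7208

$29.72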